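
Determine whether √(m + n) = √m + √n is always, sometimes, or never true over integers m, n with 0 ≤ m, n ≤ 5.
Sometimes true

It holds at (m, n) = (0, 1) (both sides equal 1), but fails at (m, n) = (5, 5) (LHS = √(10) ≈ 3.162, RHS = 2·√(5) ≈ 4.472).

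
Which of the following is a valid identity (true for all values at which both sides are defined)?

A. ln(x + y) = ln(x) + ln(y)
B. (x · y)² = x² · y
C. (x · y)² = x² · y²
C

A: fails at (1, 3) — LHS = ln(4) ≈ 1.386, RHS = ln(3) ≈ 1.099.
B: fails at (5, 5) — LHS = 625, RHS = 125.
C: holds — e.g. at (2, 4), both sides equal 64.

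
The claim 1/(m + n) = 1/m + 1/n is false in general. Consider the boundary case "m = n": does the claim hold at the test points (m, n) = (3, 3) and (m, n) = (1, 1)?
No, fails at both test points

At (3, 3): LHS = 1/6 ≠ RHS = 2/3
At (1, 1): LHS = 1/2 ≠ RHS = 2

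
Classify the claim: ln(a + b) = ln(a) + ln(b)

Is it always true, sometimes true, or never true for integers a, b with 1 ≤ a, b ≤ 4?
It holds at (a, b) = (2, 2) (both sides equal ln(4) ≈ 1.386), but fails at (a, b) = (4, 1) (LHS = ln(5) ≈ 1.609, RHS = ln(4) ≈ 1.386).

Answer: Sometimes true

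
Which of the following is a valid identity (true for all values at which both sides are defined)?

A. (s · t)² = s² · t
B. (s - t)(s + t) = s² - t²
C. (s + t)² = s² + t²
A: fails at (4, 4) — LHS = 256, RHS = 64.
B: holds — e.g. at (2, 5), both sides equal -21.
C: fails at (3, 4) — LHS = 49, RHS = 25.

Answer: B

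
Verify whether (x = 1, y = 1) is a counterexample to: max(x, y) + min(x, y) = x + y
No

Substituting x = 1, y = 1:
LHS = max(1, 1) + min(1, 1) = 2
RHS = 1 + 1 = 2

The sides agree, so this pair does not disprove the claim.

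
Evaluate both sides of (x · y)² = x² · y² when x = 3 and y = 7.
LHS = (3 · 7)² = 441
RHS = 3² · 7² = 441

LHS = RHS: the two sides agree.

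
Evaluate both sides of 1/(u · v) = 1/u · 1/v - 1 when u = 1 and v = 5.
LHS = 1/(1 · 5) = 1/5
RHS = 1/1 · 1/5 - 1 = -4/5

LHS ≠ RHS, so the equation does not hold here.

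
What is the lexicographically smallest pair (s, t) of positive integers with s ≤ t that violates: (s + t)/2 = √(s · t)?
(s, t) = (1, 2)

At (1, 1): both sides equal 1, so it holds there.

Substituting (1, 2) into the claim:
LHS = (1 + 2)/2 = 3/2
RHS = √(1 · 2) = √(2) ≈ 1.414

Since LHS ≠ RHS, this pair disproves the claim, and no lexicographically smaller pair (s ≤ t, positive integers) does.

For instance (3, 5) is also a counterexample (LHS = 4, RHS = √(15) ≈ 3.873), but it's lexicographically larger.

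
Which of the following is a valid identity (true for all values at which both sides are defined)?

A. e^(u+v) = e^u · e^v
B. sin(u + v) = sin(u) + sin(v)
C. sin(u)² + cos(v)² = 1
A

A: holds — e.g. at (2, 4), both sides equal e^6 ≈ 403.4.
B: fails at (3, 7) — LHS = sin(10) ≈ -0.544, RHS = sin(3) + sin(7) ≈ 0.7981.
C: fails at (4, 6) — LHS = sin(4)² + cos(6)² ≈ 1.495, RHS = 1.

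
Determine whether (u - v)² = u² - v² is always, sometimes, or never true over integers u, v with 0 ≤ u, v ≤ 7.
Sometimes true

It holds at (u, v) = (1, 0) (both sides equal 1), but fails at (u, v) = (6, 3) (LHS = 9, RHS = 27).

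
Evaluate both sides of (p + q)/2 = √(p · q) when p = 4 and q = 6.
LHS = (4 + 6)/2 = 5
RHS = √(4 · 6) = 2·√(6) ≈ 4.899

LHS ≠ RHS (they differ by about 0.101), so the equation does not hold here.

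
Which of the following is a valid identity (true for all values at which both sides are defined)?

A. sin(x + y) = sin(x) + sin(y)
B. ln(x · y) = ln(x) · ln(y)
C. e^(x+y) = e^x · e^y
C

A: fails at (3, 4) — LHS = sin(7) ≈ 0.657, RHS = sin(4) + sin(3) ≈ -0.6157.
B: fails at (1, 4) — LHS = ln(4) ≈ 1.386, RHS = 0.
C: holds — e.g. at (1, 5), both sides equal e^6 ≈ 403.4.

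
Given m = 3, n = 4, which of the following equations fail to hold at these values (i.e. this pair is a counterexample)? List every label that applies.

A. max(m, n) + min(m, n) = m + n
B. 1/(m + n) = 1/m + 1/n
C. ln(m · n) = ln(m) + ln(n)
B

Evaluating each claim at the given values:
A. LHS = 7, RHS = 7 → holds here (LHS = RHS)
B. LHS = 1/7, RHS = 7/12 → fails here (LHS ≠ RHS)
C. LHS = ln(12) ≈ 2.485, RHS = ln(3) + ln(4) ≈ 2.485 → holds here (LHS = RHS)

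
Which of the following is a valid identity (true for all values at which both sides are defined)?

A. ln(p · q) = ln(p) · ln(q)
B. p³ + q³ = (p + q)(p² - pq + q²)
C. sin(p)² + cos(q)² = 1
A: fails at (1, 2) — LHS = ln(2) ≈ 0.6931, RHS = 0.
B: holds — e.g. at (3, 3), both sides equal 54.
C: fails at (2, 3) — LHS = sin(2)² + cos(3)² ≈ 1.807, RHS = 1.

Answer: B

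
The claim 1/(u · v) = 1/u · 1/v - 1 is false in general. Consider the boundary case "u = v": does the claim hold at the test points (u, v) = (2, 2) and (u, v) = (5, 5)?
At (2, 2): LHS = 1/4 ≠ RHS = -3/4
At (5, 5): LHS = 1/25 ≠ RHS = -24/25

Answer: No, fails at both test points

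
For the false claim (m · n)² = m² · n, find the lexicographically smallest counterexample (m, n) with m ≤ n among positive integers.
Substituting (1, 2) into the claim:
LHS = (1 · 2)² = 4
RHS = 1² · 2 = 2

Since LHS ≠ RHS, this pair disproves the claim, and no lexicographically smaller pair (m ≤ n, positive integers) does.

For instance (2, 7) is also a counterexample (LHS = 196, RHS = 28), but it's lexicographically larger.

Answer: (m, n) = (1, 2)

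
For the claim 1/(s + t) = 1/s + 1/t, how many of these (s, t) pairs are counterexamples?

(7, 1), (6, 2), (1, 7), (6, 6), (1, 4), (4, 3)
6

Testing each pair:
(7, 1): LHS = 1/8, RHS = 8/7 → counterexample
(6, 2): LHS = 1/8, RHS = 2/3 → counterexample
(1, 7): LHS = 1/8, RHS = 8/7 → counterexample
(6, 6): LHS = 1/12, RHS = 1/3 → counterexample
(1, 4): LHS = 1/5, RHS = 5/4 → counterexample
(4, 3): LHS = 1/7, RHS = 7/12 → counterexample

That makes 6 counterexamples.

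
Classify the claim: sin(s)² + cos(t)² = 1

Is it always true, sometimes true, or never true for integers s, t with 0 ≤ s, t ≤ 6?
Sometimes true

It holds at (s, t) = (6, 6) (both sides equal 1), but fails at (s, t) = (2, 3) (LHS = sin(2)² + cos(3)² ≈ 1.807, RHS = 1).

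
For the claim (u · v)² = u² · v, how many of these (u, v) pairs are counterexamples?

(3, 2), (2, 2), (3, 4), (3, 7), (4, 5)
Testing each pair:
(3, 2): LHS = 36, RHS = 18 → counterexample
(2, 2): LHS = 16, RHS = 8 → counterexample
(3, 4): LHS = 144, RHS = 36 → counterexample
(3, 7): LHS = 441, RHS = 63 → counterexample
(4, 5): LHS = 400, RHS = 80 → counterexample

That makes 5 counterexamples.

Answer: 5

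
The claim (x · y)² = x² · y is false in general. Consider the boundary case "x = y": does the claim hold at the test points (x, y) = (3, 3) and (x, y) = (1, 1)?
At (3, 3): LHS = 81 ≠ RHS = 27
At (1, 1): LHS = 1, RHS = 1 → equal

Answer: Only at (1, 1)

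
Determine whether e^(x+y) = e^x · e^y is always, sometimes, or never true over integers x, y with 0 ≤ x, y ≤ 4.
Always true

The identity holds for every pair in the range. For instance at (x, y) = (0, 1): both sides equal e ≈ 2.718.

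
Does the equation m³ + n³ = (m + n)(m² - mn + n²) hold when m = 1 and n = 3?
Holds

Substituting m = 1, n = 3:

LHS = 1³ + 3³ = 28
RHS = (1 + 3)(1² - 1·3 + 3²) = 28

LHS = RHS, so the equation holds at this point.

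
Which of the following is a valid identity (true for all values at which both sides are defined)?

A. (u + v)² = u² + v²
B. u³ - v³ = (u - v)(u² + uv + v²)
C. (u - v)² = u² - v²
B

A: fails at (3, 5) — LHS = 64, RHS = 34.
B: holds — e.g. at (0, 1), both sides equal -1.
C: fails at (2, 7) — LHS = 25, RHS = -45.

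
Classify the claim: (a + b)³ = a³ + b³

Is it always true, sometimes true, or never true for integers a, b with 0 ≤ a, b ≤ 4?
Sometimes true

It holds at (a, b) = (1, 0) (both sides equal 1), but fails at (a, b) = (4, 2) (LHS = 216, RHS = 72).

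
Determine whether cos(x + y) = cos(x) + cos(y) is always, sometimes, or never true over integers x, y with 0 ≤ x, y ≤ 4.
Never true

The claim fails for every pair in the range. For instance at (x, y) = (4, 1): LHS = cos(5) ≈ 0.2837, RHS = cos(4) + cos(1) ≈ -0.1133.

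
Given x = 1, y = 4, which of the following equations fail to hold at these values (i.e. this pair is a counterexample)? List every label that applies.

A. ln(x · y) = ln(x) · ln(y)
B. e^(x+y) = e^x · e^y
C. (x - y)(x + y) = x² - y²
A

Evaluating each claim at the given values:
A. LHS = ln(4) ≈ 1.386, RHS = 0 → fails here (LHS ≠ RHS)
B. LHS = e^5 ≈ 148.4, RHS = e^5 ≈ 148.4 → holds here (LHS = RHS)
C. LHS = -15, RHS = -15 → holds here (LHS = RHS)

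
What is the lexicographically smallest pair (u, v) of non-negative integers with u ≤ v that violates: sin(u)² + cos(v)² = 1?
(u, v) = (0, 1)

At (0, 0): both sides equal 1, so it holds there.

Substituting (0, 1) into the claim:
LHS = sin(0)² + cos(1)² = cos(1)² ≈ 0.2919
RHS = 1

Since LHS ≠ RHS, this pair disproves the claim, and no lexicographically smaller pair (u ≤ v, non-negative integers) does.

For instance (5, 6) is also a counterexample (LHS = sin(5)² + cos(6)² ≈ 1.841, RHS = 1), but it's lexicographically larger.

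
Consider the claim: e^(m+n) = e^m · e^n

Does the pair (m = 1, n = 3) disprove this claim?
No

Substituting m = 1, n = 3:
LHS = e^(1+3) = e^4 ≈ 54.6
RHS = e^1 · e^3 = e^4 ≈ 54.6

The sides agree, so this pair does not disprove the claim.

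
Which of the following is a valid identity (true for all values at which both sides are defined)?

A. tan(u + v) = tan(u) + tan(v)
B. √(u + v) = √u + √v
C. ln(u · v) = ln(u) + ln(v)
A: fails at (1, 5) — LHS = tan(6) ≈ -0.291, RHS = tan(5) + tan(1) ≈ -1.823.
B: fails at (4, 4) — LHS = 2·√(2) ≈ 2.828, RHS = 4.
C: holds — e.g. at (5, 5), both sides equal ln(25) ≈ 3.219.

Answer: C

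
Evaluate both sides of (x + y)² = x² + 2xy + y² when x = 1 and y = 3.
LHS = (1 + 3)² = 16
RHS = 1² + 2·1·3 + 3² = 16

LHS = RHS: the two sides agree.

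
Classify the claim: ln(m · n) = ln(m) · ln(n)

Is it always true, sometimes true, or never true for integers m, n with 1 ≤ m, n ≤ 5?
Sometimes true

It holds at (m, n) = (1, 1) (both sides equal 0), but fails at (m, n) = (4, 2) (LHS = ln(8) ≈ 2.079, RHS = ln(2)·ln(4) ≈ 0.9609).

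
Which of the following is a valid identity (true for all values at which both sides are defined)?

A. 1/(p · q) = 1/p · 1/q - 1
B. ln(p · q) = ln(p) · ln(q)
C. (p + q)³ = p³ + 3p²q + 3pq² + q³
C

A: fails at (2, 4) — LHS = 1/8, RHS = -7/8.
B: fails at (2, 7) — LHS = ln(14) ≈ 2.639, RHS = ln(2)·ln(7) ≈ 1.349.
C: holds — e.g. at (1, 4), both sides equal 125.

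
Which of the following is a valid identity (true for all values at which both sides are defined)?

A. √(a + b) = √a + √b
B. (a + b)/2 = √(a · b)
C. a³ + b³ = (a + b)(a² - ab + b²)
A: fails at (2, 3) — LHS = √(5) ≈ 2.236, RHS = √(2) + √(3) ≈ 3.146.
B: fails at (2, 4) — LHS = 3, RHS = 2·√(2) ≈ 2.828.
C: holds — e.g. at (3, 3), both sides equal 54.

Answer: C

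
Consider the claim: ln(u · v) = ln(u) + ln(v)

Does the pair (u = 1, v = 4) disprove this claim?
No

Substituting u = 1, v = 4:
LHS = ln(1 · 4) = ln(4) ≈ 1.386
RHS = ln(1) + ln(4) = ln(4) ≈ 1.386

The sides agree, so this pair does not disprove the claim.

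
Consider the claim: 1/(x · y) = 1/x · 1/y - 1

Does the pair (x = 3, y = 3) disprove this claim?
Yes

Substituting x = 3, y = 3:
LHS = 1/(3 · 3) = 1/9
RHS = 1/3 · 1/3 - 1 = -8/9

Since LHS ≠ RHS, this pair disproves the claim.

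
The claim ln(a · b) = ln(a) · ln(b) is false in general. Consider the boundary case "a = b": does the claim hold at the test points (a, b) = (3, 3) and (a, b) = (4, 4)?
No, fails at both test points

At (3, 3): LHS = ln(9) ≈ 2.197 ≠ RHS = ln(3)² ≈ 1.207
At (4, 4): LHS = ln(16) ≈ 2.773 ≠ RHS = ln(4)² ≈ 1.922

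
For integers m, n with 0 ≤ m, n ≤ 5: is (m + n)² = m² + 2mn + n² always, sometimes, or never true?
Always true

The identity holds for every pair in the range. For instance at (m, n) = (4, 5): both sides equal 81.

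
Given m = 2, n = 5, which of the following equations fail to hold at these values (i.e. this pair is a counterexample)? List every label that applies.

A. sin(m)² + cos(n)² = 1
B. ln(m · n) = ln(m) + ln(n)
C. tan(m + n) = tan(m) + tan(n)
Evaluating each claim at the given values:
A. LHS = cos(5)² + sin(2)² ≈ 0.9073, RHS = 1 → fails here (LHS ≠ RHS)
B. LHS = ln(10) ≈ 2.303, RHS = ln(2) + ln(5) ≈ 2.303 → holds here (LHS = RHS)
C. LHS = tan(7) ≈ 0.8714, RHS = tan(5) + tan(2) ≈ -5.566 → fails here (LHS ≠ RHS)

Answer: A, C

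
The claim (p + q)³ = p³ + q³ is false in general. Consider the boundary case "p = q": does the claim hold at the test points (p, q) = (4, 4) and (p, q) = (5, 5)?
No, fails at both test points

At (4, 4): LHS = 512 ≠ RHS = 128
At (5, 5): LHS = 1000 ≠ RHS = 250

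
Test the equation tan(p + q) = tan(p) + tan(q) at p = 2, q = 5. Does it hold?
Substituting p = 2, q = 5:

LHS = tan(2 + 5) = tan(7) ≈ 0.8714
RHS = tan(2) + tan(5) ≈ -5.566

LHS ≠ RHS, so the equation does not hold at this point.

Answer: Fails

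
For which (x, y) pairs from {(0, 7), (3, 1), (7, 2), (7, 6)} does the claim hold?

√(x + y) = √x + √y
Testing each pair:
(0, 7): LHS = √(7) ≈ 2.646, RHS = √(7) ≈ 2.646 → holds
(3, 1): LHS = 2, RHS = 1 + √(3) ≈ 2.732 → fails
(7, 2): LHS = 3, RHS = √(2) + √(7) ≈ 4.06 → fails
(7, 6): LHS = √(13) ≈ 3.606, RHS = √(6) + √(7) ≈ 5.095 → fails

1 of 4 pairs satisfies the claim.

Answer: (0, 7)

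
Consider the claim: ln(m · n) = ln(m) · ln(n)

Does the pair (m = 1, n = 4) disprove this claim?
Substituting m = 1, n = 4:
LHS = ln(1 · 4) = ln(4) ≈ 1.386
RHS = ln(1) · ln(4) = 0

Since LHS ≠ RHS, this pair disproves the claim.

Answer: Yes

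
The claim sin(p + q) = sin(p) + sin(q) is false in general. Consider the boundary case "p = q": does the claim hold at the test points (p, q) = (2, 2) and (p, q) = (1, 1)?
No, fails at both test points

At (2, 2): LHS = sin(4) ≈ -0.7568 ≠ RHS = 2·sin(2) ≈ 1.819
At (1, 1): LHS = sin(2) ≈ 0.9093 ≠ RHS = 2·sin(1) ≈ 1.683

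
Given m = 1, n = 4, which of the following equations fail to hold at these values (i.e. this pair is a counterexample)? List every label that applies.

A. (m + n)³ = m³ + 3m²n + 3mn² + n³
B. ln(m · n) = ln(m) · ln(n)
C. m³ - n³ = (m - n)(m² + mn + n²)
B

Evaluating each claim at the given values:
A. LHS = 125, RHS = 125 → holds here (LHS = RHS)
B. LHS = ln(4) ≈ 1.386, RHS = 0 → fails here (LHS ≠ RHS)
C. LHS = -63, RHS = -63 → holds here (LHS = RHS)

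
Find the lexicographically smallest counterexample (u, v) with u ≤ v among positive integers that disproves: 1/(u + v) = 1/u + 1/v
Substituting (1, 1) into the claim:
LHS = 1/(1 + 1) = 1/2
RHS = 1/1 + 1/1 = 2

Since LHS ≠ RHS, this pair disproves the claim, and no lexicographically smaller pair (u ≤ v, positive integers) does.

For instance (5, 6) is also a counterexample (LHS = 1/11, RHS = 11/30), but it's lexicographically larger.

Answer: (u, v) = (1, 1)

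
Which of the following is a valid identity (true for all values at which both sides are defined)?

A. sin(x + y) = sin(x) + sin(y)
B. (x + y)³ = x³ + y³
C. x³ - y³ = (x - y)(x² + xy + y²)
C

A: fails at (4, 6) — LHS = sin(10) ≈ -0.544, RHS = sin(4) + sin(6) ≈ -1.036.
B: fails at (6, 7) — LHS = 2197, RHS = 559.
C: holds — e.g. at (1, 3), both sides equal -26.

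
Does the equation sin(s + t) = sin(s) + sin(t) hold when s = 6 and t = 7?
Substituting s = 6, t = 7:

LHS = sin(6 + 7) = sin(13) ≈ 0.4202
RHS = sin(6) + sin(7) ≈ 0.3776

LHS ≠ RHS, so the equation does not hold at this point.

Answer: Fails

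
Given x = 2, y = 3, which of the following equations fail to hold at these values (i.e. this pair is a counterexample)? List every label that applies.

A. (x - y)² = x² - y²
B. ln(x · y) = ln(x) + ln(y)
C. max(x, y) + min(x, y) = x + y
A

Evaluating each claim at the given values:
A. LHS = 1, RHS = -5 → fails here (LHS ≠ RHS)
B. LHS = ln(6) ≈ 1.792, RHS = ln(2) + ln(3) ≈ 1.792 → holds here (LHS = RHS)
C. LHS = 5, RHS = 5 → holds here (LHS = RHS)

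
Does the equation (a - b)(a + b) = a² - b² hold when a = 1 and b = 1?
Substituting a = 1, b = 1:

LHS = (1 - 1)(1 + 1) = 0
RHS = 1² - 1² = 0

LHS = RHS, so the equation holds at this point.

Answer: Holds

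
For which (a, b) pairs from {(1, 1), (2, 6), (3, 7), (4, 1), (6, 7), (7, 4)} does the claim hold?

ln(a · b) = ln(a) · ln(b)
Testing each pair:
(1, 1): LHS = 0, RHS = 0 → holds
(2, 6): LHS = ln(12) ≈ 2.485, RHS = ln(2)·ln(6) ≈ 1.242 → fails
(3, 7): LHS = ln(21) ≈ 3.045, RHS = ln(3)·ln(7) ≈ 2.138 → fails
(4, 1): LHS = ln(4) ≈ 1.386, RHS = 0 → fails
(6, 7): LHS = ln(42) ≈ 3.738, RHS = ln(6)·ln(7) ≈ 3.487 → fails
(7, 4): LHS = ln(28) ≈ 3.332, RHS = ln(4)·ln(7) ≈ 2.698 → fails

1 of 6 pairs satisfies the claim.

Answer: (1, 1)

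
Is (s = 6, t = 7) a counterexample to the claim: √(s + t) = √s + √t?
Yes

Substituting s = 6, t = 7:
LHS = √(6 + 7) = √(13) ≈ 3.606
RHS = √6 + √7 = √(6) + √(7) ≈ 5.095

Since LHS ≠ RHS, this pair disproves the claim.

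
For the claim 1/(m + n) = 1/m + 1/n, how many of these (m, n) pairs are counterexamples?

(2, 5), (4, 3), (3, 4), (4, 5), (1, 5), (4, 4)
Testing each pair:
(2, 5): LHS = 1/7, RHS = 7/10 → counterexample
(4, 3): LHS = 1/7, RHS = 7/12 → counterexample
(3, 4): LHS = 1/7, RHS = 7/12 → counterexample
(4, 5): LHS = 1/9, RHS = 9/20 → counterexample
(1, 5): LHS = 1/6, RHS = 6/5 → counterexample
(4, 4): LHS = 1/8, RHS = 1/2 → counterexample

That makes 6 counterexamples.

Answer: 6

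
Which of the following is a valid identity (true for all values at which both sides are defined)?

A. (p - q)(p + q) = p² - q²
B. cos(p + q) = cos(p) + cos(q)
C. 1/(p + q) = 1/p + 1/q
A

A: holds — e.g. at (5, 5), both sides equal 0.
B: fails at (5, 8) — LHS = cos(13) ≈ 0.9074, RHS = cos(8) + cos(5) ≈ 0.1382.
C: fails at (3, 5) — LHS = 1/8, RHS = 8/15.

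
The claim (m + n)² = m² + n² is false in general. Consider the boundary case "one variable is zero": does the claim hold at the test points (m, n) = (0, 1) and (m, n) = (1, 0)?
At (0, 1): LHS = 1, RHS = 1 → equal
At (1, 0): LHS = 1, RHS = 1 → equal

So the claim does hold at both of these boundary points, even though it is not an identity.

Answer: Yes, holds at both test points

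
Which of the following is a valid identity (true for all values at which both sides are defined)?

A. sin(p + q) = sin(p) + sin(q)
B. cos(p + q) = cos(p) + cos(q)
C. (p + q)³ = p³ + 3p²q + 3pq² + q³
C

A: fails at (1, 3) — LHS = sin(4) ≈ -0.7568, RHS = sin(3) + sin(1) ≈ 0.9826.
B: fails at (1, 4) — LHS = cos(5) ≈ 0.2837, RHS = cos(4) + cos(1) ≈ -0.1133.
C: holds — e.g. at (5, 5), both sides equal 1000.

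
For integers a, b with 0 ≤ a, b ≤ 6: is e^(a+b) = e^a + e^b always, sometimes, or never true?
Never true

The claim fails for every pair in the range. For instance at (a, b) = (4, 0): LHS = e^4 ≈ 54.6, RHS = 1 + e^4 ≈ 55.6.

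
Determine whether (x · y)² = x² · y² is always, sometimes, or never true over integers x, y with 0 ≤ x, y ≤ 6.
Always true

The identity holds for every pair in the range. For instance at (x, y) = (5, 4): both sides equal 400.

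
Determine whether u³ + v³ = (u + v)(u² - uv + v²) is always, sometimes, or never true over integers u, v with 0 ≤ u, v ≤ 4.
The identity holds for every pair in the range. For instance at (u, v) = (4, 2): both sides equal 72.

Answer: Always true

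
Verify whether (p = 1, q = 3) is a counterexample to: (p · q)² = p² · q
Yes

Substituting p = 1, q = 3:
LHS = (1 · 3)² = 9
RHS = 1² · 3 = 3

Since LHS ≠ RHS, this pair disproves the claim.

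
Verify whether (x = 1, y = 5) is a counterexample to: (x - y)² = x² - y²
Substituting x = 1, y = 5:
LHS = (1 - 5)² = 16
RHS = 1² - 5² = -24

Since LHS ≠ RHS, this pair disproves the claim.

Answer: Yes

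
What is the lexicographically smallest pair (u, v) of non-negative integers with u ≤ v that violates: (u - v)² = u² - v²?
At (0, 0): both sides equal 0, so it holds there.

Substituting (0, 1) into the claim:
LHS = (0 - 1)² = 1
RHS = 0² - 1² = -1

Since LHS ≠ RHS, this pair disproves the claim, and no lexicographically smaller pair (u ≤ v, non-negative integers) does.

For instance (4, 6) is also a counterexample (LHS = 4, RHS = -20), but it's lexicographically larger.

Answer: (u, v) = (0, 1)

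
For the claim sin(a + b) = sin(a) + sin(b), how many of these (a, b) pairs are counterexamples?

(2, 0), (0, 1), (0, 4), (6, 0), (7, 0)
Testing each pair:
(2, 0): LHS = sin(2) ≈ 0.9093, RHS = sin(2) ≈ 0.9093 → satisfies claim
(0, 1): LHS = sin(1) ≈ 0.8415, RHS = sin(1) ≈ 0.8415 → satisfies claim
(0, 4): LHS = sin(4) ≈ -0.7568, RHS = sin(4) ≈ -0.7568 → satisfies claim
(6, 0): LHS = sin(6) ≈ -0.2794, RHS = sin(6) ≈ -0.2794 → satisfies claim
(7, 0): LHS = sin(7) ≈ 0.657, RHS = sin(7) ≈ 0.657 → satisfies claim

That makes 0 counterexamples.

Answer: 0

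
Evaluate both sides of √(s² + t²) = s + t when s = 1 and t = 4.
LHS = √(1² + 4²) = √(17) ≈ 4.123
RHS = 1 + 4 = 5

LHS ≠ RHS (they differ by about 0.8769), so the equation does not hold here.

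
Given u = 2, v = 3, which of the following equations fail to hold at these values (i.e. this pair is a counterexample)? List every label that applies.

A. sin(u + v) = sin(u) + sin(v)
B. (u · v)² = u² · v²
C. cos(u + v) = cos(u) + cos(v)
Evaluating each claim at the given values:
A. LHS = sin(5) ≈ -0.9589, RHS = sin(3) + sin(2) ≈ 1.05 → fails here (LHS ≠ RHS)
B. LHS = 36, RHS = 36 → holds here (LHS = RHS)
C. LHS = cos(5) ≈ 0.2837, RHS = cos(3) + cos(2) ≈ -1.406 → fails here (LHS ≠ RHS)

Answer: A, C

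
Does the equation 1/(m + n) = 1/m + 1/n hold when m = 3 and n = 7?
Fails

Substituting m = 3, n = 7:

LHS = 1/(3 + 7) = 1/10
RHS = 1/3 + 1/7 = 10/21

LHS ≠ RHS, so the equation does not hold at this point.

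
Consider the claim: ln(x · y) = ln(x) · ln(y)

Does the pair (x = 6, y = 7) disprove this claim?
Substituting x = 6, y = 7:
LHS = ln(6 · 7) = ln(42) ≈ 3.738
RHS = ln(6) · ln(7) ≈ 3.487

Since LHS ≠ RHS, this pair disproves the claim.

Answer: Yes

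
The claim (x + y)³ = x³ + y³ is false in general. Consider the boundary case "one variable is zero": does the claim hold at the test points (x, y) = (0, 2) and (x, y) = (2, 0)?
Yes, holds at both test points

At (0, 2): LHS = 8, RHS = 8 → equal
At (2, 0): LHS = 8, RHS = 8 → equal

So the claim does hold at both of these boundary points, even though it is not an identity.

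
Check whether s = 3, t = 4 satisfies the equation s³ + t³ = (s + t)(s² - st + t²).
Holds

Substituting s = 3, t = 4:

LHS = 3³ + 4³ = 91
RHS = (3 + 4)(3² - 3·4 + 4²) = 91

LHS = RHS, so the equation holds at this point.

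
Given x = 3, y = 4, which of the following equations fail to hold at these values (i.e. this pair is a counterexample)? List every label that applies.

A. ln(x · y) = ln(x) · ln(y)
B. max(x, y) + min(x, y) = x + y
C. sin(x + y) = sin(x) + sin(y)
Evaluating each claim at the given values:
A. LHS = ln(12) ≈ 2.485, RHS = ln(3)·ln(4) ≈ 1.523 → fails here (LHS ≠ RHS)
B. LHS = 7, RHS = 7 → holds here (LHS = RHS)
C. LHS = sin(7) ≈ 0.657, RHS = sin(4) + sin(3) ≈ -0.6157 → fails here (LHS ≠ RHS)

Answer: A, C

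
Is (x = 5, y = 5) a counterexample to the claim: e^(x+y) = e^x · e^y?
Substituting x = 5, y = 5:
LHS = e^(5+5) = e^10 ≈ 22026.5
RHS = e^5 · e^5 = e^10 ≈ 22026.5

The sides agree, so this pair does not disprove the claim.

Answer: No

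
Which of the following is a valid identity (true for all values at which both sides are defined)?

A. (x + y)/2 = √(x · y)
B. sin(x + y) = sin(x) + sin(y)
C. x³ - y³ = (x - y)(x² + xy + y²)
A: fails at (5, 8) — LHS = 13/2, RHS = 2·√(10) ≈ 6.325.
B: fails at (4, 6) — LHS = sin(10) ≈ -0.544, RHS = sin(4) + sin(6) ≈ -1.036.
C: holds — e.g. at (1, 4), both sides equal -63.

Answer: C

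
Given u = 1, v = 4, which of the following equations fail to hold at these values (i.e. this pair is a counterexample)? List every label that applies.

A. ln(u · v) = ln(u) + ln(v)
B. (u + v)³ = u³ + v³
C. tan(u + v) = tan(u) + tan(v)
B, C

Evaluating each claim at the given values:
A. LHS = ln(4) ≈ 1.386, RHS = ln(4) ≈ 1.386 → holds here (LHS = RHS)
B. LHS = 125, RHS = 65 → fails here (LHS ≠ RHS)
C. LHS = tan(5) ≈ -3.381, RHS = tan(4) + tan(1) ≈ 2.715 → fails here (LHS ≠ RHS)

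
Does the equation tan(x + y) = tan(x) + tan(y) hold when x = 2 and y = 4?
Fails

Substituting x = 2, y = 4:

LHS = tan(2 + 4) = tan(6) ≈ -0.291
RHS = tan(2) + tan(4) ≈ -1.027

LHS ≠ RHS, so the equation does not hold at this point.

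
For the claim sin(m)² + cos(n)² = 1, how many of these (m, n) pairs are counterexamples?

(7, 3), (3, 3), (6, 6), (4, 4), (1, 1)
Testing each pair:
(7, 3): LHS = sin(7)² + cos(3)² ≈ 1.412, RHS = 1 → counterexample
(3, 3): LHS = sin(3)² + cos(3)² = 1, RHS = 1 → satisfies claim
(6, 6): LHS = sin(6)² + cos(6)² = 1, RHS = 1 → satisfies claim
(4, 4): LHS = cos(4)² + sin(4)² = 1, RHS = 1 → satisfies claim
(1, 1): LHS = cos(1)² + sin(1)² = 1, RHS = 1 → satisfies claim

That makes 1 counterexample.

Answer: 1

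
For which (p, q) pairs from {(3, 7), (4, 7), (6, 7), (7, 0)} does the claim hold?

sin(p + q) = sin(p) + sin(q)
(7, 0)

Testing each pair:
(3, 7): LHS = sin(10) ≈ -0.544, RHS = sin(3) + sin(7) ≈ 0.7981 → fails
(4, 7): LHS = sin(11) ≈ -1, RHS = sin(4) + sin(7) ≈ -0.09982 → fails
(6, 7): LHS = sin(13) ≈ 0.4202, RHS = sin(6) + sin(7) ≈ 0.3776 → fails
(7, 0): LHS = sin(7) ≈ 0.657, RHS = sin(7) ≈ 0.657 → holds

1 of 4 pairs satisfies the claim.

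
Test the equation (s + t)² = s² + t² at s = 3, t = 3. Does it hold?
Fails

Substituting s = 3, t = 3:

LHS = (3 + 3)² = 36
RHS = 3² + 3² = 18

LHS ≠ RHS, so the equation does not hold at this point.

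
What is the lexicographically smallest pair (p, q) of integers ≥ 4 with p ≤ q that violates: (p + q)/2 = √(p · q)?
Substituting (4, 5) into the claim:
LHS = (4 + 5)/2 = 9/2
RHS = √(4 · 5) = 2·√(5) ≈ 4.472

Since LHS ≠ RHS, this pair disproves the claim, and no lexicographically smaller pair (p ≤ q, integers ≥ 4) does.

For instance (6, 10) is also a counterexample (LHS = 8, RHS = 2·√(15) ≈ 7.746), but it's lexicographically larger.

Answer: (p, q) = (4, 5)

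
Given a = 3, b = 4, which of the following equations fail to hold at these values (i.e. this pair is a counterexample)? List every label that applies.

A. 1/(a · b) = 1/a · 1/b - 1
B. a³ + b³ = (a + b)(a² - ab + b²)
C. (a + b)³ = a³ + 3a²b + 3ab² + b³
A

Evaluating each claim at the given values:
A. LHS = 1/12, RHS = -11/12 → fails here (LHS ≠ RHS)
B. LHS = 91, RHS = 91 → holds here (LHS = RHS)
C. LHS = 343, RHS = 343 → holds here (LHS = RHS)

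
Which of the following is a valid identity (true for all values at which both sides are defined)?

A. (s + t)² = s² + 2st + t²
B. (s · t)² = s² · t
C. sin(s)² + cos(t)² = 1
A: holds — e.g. at (1, 4), both sides equal 25.
B: fails at (6, 7) — LHS = 1764, RHS = 252.
C: fails at (6, 7) — LHS = sin(6)² + cos(7)² ≈ 0.6464, RHS = 1.

Answer: A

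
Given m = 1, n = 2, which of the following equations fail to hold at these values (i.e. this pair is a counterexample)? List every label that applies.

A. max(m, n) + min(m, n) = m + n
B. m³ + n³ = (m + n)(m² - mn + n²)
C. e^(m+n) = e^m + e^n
Evaluating each claim at the given values:
A. LHS = 3, RHS = 3 → holds here (LHS = RHS)
B. LHS = 9, RHS = 9 → holds here (LHS = RHS)
C. LHS = e^3 ≈ 20.09, RHS = e + e^2 ≈ 10.11 → fails here (LHS ≠ RHS)

Answer: C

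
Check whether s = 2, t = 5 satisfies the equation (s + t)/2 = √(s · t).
Substituting s = 2, t = 5:

LHS = (2 + 5)/2 = 7/2
RHS = √(2 · 5) = √(10) ≈ 3.162

LHS ≠ RHS, so the equation does not hold at this point.

Answer: Fails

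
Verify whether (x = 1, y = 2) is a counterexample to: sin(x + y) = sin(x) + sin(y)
Substituting x = 1, y = 2:
LHS = sin(1 + 2) = sin(3) ≈ 0.1411
RHS = sin(1) + sin(2) ≈ 1.751

Since LHS ≠ RHS, this pair disproves the claim.

Answer: Yes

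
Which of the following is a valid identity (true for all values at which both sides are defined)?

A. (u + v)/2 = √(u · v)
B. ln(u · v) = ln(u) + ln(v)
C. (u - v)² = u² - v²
B

A: fails at (2, 3) — LHS = 5/2, RHS = √(6) ≈ 2.449.
B: holds — e.g. at (6, 7), both sides equal ln(42) ≈ 3.738.
C: fails at (3, 7) — LHS = 16, RHS = -40.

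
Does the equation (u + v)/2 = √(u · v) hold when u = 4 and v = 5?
Fails

Substituting u = 4, v = 5:

LHS = (4 + 5)/2 = 9/2
RHS = √(4 · 5) = 2·√(5) ≈ 4.472

LHS ≠ RHS, so the equation does not hold at this point.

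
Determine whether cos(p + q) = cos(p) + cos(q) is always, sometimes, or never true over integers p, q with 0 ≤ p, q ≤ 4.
Never true

The claim fails for every pair in the range. For instance at (p, q) = (2, 2): LHS = cos(4) ≈ -0.6536, RHS = 2·cos(2) ≈ -0.8323.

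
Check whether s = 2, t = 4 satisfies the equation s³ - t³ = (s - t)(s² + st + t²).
Holds

Substituting s = 2, t = 4:

LHS = 2³ - 4³ = -56
RHS = (2 - 4)(2² + 2·4 + 4²) = -56

LHS = RHS, so the equation holds at this point.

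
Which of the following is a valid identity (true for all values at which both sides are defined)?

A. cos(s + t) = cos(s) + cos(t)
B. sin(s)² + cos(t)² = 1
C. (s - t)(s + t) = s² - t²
A: fails at (5, 5) — LHS = cos(10) ≈ -0.8391, RHS = 2·cos(5) ≈ 0.5673.
B: fails at (1, 2) — LHS = cos(2)² + sin(1)² ≈ 0.8813, RHS = 1.
C: holds — e.g. at (1, 2), both sides equal -3.

Answer: C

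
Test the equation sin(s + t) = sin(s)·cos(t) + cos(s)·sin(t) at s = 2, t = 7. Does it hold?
Holds

Substituting s = 2, t = 7:

LHS = sin(2 + 7) = sin(9) ≈ 0.4121
RHS = sin(2)·cos(7) + cos(2)·sin(7) = sin(7)·cos(2) + sin(2)·cos(7) ≈ 0.4121

LHS = RHS, so the equation holds at this point.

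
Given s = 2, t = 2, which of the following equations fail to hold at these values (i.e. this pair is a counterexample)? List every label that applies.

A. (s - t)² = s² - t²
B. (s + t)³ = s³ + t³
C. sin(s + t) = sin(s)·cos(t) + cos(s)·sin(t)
B

Evaluating each claim at the given values:
A. LHS = 0, RHS = 0 → holds here (LHS = RHS)
B. LHS = 64, RHS = 16 → fails here (LHS ≠ RHS)
C. LHS = sin(4) ≈ -0.7568, RHS = 2·sin(2)·cos(2) ≈ -0.7568 → holds here (LHS = RHS)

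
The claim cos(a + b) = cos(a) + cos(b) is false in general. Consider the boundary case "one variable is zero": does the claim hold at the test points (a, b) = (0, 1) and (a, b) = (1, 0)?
No, fails at both test points

At (0, 1): LHS = cos(1) ≈ 0.5403 ≠ RHS = cos(1) + 1 ≈ 1.54
At (1, 0): LHS = cos(1) ≈ 0.5403 ≠ RHS = cos(1) + 1 ≈ 1.54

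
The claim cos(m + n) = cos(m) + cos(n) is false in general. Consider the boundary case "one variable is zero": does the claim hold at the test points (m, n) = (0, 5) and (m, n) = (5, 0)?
No, fails at both test points

At (0, 5): LHS = cos(5) ≈ 0.2837 ≠ RHS = cos(5) + 1 ≈ 1.284
At (5, 0): LHS = cos(5) ≈ 0.2837 ≠ RHS = cos(5) + 1 ≈ 1.284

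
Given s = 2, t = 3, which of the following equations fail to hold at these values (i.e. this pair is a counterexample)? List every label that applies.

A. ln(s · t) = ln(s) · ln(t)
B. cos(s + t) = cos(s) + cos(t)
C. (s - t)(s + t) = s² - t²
A, B

Evaluating each claim at the given values:
A. LHS = ln(6) ≈ 1.792, RHS = ln(2)·ln(3) ≈ 0.7615 → fails here (LHS ≠ RHS)
B. LHS = cos(5) ≈ 0.2837, RHS = cos(3) + cos(2) ≈ -1.406 → fails here (LHS ≠ RHS)
C. LHS = -5, RHS = -5 → holds here (LHS = RHS)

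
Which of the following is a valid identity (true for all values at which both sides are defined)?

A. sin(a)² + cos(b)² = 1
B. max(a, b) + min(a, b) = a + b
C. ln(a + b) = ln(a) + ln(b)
A: fails at (3, 4) — LHS = sin(3)² + cos(4)² ≈ 0.4472, RHS = 1.
B: holds — e.g. at (1, 4), both sides equal 5.
C: fails at (1, 2) — LHS = ln(3) ≈ 1.099, RHS = ln(2) ≈ 0.6931.

Answer: B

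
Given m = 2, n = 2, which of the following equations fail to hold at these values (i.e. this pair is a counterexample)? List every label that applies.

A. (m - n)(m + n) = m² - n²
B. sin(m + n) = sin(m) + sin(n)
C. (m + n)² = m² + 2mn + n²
Evaluating each claim at the given values:
A. LHS = 0, RHS = 0 → holds here (LHS = RHS)
B. LHS = sin(4) ≈ -0.7568, RHS = 2·sin(2) ≈ 1.819 → fails here (LHS ≠ RHS)
C. LHS = 16, RHS = 16 → holds here (LHS = RHS)

Answer: B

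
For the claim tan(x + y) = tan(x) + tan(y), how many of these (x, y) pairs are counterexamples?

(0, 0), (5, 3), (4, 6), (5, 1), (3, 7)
4

Testing each pair:
(0, 0): LHS = 0, RHS = 0 → satisfies claim
(5, 3): LHS = tan(8) ≈ -6.8, RHS = tan(5) + tan(3) ≈ -3.523 → counterexample
(4, 6): LHS = tan(10) ≈ 0.6484, RHS = tan(6) + tan(4) ≈ 0.8668 → counterexample
(5, 1): LHS = tan(6) ≈ -0.291, RHS = tan(5) + tan(1) ≈ -1.823 → counterexample
(3, 7): LHS = tan(10) ≈ 0.6484, RHS = tan(3) + tan(7) ≈ 0.7289 → counterexample

That makes 4 counterexamples.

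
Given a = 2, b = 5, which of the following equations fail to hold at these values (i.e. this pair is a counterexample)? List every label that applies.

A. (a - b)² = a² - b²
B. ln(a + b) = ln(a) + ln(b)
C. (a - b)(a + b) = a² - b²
Evaluating each claim at the given values:
A. LHS = 9, RHS = -21 → fails here (LHS ≠ RHS)
B. LHS = ln(7) ≈ 1.946, RHS = ln(2) + ln(5) ≈ 2.303 → fails here (LHS ≠ RHS)
C. LHS = -21, RHS = -21 → holds here (LHS = RHS)

Answer: A, B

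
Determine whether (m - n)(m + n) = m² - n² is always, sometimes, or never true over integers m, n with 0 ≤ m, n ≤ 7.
The identity holds for every pair in the range. For instance at (m, n) = (1, 1): both sides equal 0.

Answer: Always true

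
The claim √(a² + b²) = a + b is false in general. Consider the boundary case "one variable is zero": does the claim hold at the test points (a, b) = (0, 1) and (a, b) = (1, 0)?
Yes, holds at both test points

At (0, 1): LHS = 1, RHS = 1 → equal
At (1, 0): LHS = 1, RHS = 1 → equal

So the claim does hold at both of these boundary points, even though it is not an identity.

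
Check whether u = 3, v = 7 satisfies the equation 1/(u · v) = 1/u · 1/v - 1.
Fails

Substituting u = 3, v = 7:

LHS = 1/(3 · 7) = 1/21
RHS = 1/3 · 1/7 - 1 = -20/21

LHS ≠ RHS, so the equation does not hold at this point.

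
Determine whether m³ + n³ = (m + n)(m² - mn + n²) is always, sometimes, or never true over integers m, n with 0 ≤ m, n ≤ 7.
The identity holds for every pair in the range. For instance at (m, n) = (2, 7): both sides equal 351.

Answer: Always true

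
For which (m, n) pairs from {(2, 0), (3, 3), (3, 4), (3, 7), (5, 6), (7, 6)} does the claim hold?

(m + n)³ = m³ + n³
Testing each pair:
(2, 0): LHS = 8, RHS = 8 → holds
(3, 3): LHS = 216, RHS = 54 → fails
(3, 4): LHS = 343, RHS = 91 → fails
(3, 7): LHS = 1000, RHS = 370 → fails
(5, 6): LHS = 1331, RHS = 341 → fails
(7, 6): LHS = 2197, RHS = 559 → fails

1 of 6 pairs satisfies the claim.

Answer: (2, 0)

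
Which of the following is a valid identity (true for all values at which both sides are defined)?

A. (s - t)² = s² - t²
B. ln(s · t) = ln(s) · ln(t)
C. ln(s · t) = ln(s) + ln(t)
A: fails at (1, 3) — LHS = 4, RHS = -8.
B: fails at (1, 3) — LHS = ln(3) ≈ 1.099, RHS = 0.
C: holds — e.g. at (1, 4), both sides equal ln(4) ≈ 1.386.

Answer: C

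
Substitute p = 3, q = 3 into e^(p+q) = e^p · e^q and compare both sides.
LHS = e^(3+3) = e^6 ≈ 403.4
RHS = e^3 · e^3 = e^6 ≈ 403.4

LHS = RHS: the two sides agree.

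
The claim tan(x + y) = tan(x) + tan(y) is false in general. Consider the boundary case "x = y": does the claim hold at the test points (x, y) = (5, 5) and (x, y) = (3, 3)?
No, fails at both test points

At (5, 5): LHS = tan(10) ≈ 0.6484 ≠ RHS = 2·tan(5) ≈ -6.761
At (3, 3): LHS = tan(6) ≈ -0.291 ≠ RHS = 2·tan(3) ≈ -0.2851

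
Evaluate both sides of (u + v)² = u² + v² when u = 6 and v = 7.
LHS = (6 + 7)² = 169
RHS = 6² + 7² = 85

LHS ≠ RHS, so the equation does not hold here.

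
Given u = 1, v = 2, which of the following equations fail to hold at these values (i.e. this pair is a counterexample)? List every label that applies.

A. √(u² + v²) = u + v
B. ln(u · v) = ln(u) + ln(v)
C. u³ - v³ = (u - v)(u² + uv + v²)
Evaluating each claim at the given values:
A. LHS = √(5) ≈ 2.236, RHS = 3 → fails here (LHS ≠ RHS)
B. LHS = ln(2) ≈ 0.6931, RHS = ln(2) ≈ 0.6931 → holds here (LHS = RHS)
C. LHS = -7, RHS = -7 → holds here (LHS = RHS)

Answer: A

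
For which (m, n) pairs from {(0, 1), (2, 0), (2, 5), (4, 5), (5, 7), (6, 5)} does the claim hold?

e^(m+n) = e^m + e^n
None

Testing each pair:
(0, 1): LHS = e ≈ 2.718, RHS = 1 + e ≈ 3.718 → fails
(2, 0): LHS = e^2 ≈ 7.389, RHS = 1 + e^2 ≈ 8.389 → fails
(2, 5): LHS = e^7 ≈ 1097, RHS = e^2 + e^5 ≈ 155.8 → fails
(4, 5): LHS = e^9 ≈ 8103, RHS = e^4 + e^5 ≈ 203 → fails
(5, 7): LHS = e^12 ≈ 162754.8, RHS = e^5 + e^7 ≈ 1245 → fails
(6, 5): LHS = e^11 ≈ 59874.1, RHS = e^5 + e^6 ≈ 551.8 → fails

No pair satisfies the claim.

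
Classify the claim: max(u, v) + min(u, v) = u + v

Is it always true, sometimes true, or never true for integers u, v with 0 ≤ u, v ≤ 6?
Always true

The identity holds for every pair in the range. For instance at (u, v) = (4, 1): both sides equal 5.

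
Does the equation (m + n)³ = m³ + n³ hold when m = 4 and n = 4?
Fails

Substituting m = 4, n = 4:

LHS = (4 + 4)³ = 512
RHS = 4³ + 4³ = 128

LHS ≠ RHS, so the equation does not hold at this point.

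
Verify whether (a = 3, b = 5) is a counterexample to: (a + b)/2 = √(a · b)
Yes

Substituting a = 3, b = 5:
LHS = (3 + 5)/2 = 4
RHS = √(3 · 5) = √(15) ≈ 3.873

Since LHS ≠ RHS, this pair disproves the claim.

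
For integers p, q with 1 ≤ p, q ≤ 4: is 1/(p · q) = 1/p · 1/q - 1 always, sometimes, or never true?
Never true

The claim fails for every pair in the range. For instance at (p, q) = (1, 4): LHS = 1/4, RHS = -3/4.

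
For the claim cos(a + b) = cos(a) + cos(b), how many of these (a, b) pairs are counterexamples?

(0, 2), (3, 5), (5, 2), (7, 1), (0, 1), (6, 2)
6

Testing each pair:
(0, 2): LHS = cos(2) ≈ -0.4161, RHS = cos(2) + 1 ≈ 0.5839 → counterexample
(3, 5): LHS = cos(8) ≈ -0.1455, RHS = cos(3) + cos(5) ≈ -0.7063 → counterexample
(5, 2): LHS = cos(7) ≈ 0.7539, RHS = cos(2) + cos(5) ≈ -0.1325 → counterexample
(7, 1): LHS = cos(8) ≈ -0.1455, RHS = cos(1) + cos(7) ≈ 1.294 → counterexample
(0, 1): LHS = cos(1) ≈ 0.5403, RHS = cos(1) + 1 ≈ 1.54 → counterexample
(6, 2): LHS = cos(8) ≈ -0.1455, RHS = cos(2) + cos(6) ≈ 0.544 → counterexample

That makes 6 counterexamples.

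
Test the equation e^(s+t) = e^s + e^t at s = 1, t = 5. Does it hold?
Fails

Substituting s = 1, t = 5:

LHS = e^(1+5) = e^6 ≈ 403.4
RHS = e^1 + e^5 = e + e^5 ≈ 151.1

LHS ≠ RHS, so the equation does not hold at this point.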